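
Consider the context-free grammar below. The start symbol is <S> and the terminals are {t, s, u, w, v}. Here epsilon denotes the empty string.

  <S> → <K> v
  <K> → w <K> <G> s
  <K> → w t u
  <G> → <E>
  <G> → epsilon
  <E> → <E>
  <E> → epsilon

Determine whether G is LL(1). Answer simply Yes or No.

FIRST(<S>) = {w}
FIRST(<K>) = {w}
FIRST(<G>) = {epsilon}
FIRST(<E>) = {epsilon}
FOLLOW(<S>) = {$}
FOLLOW(<K>) = {s, v}
FOLLOW(<G>) = {s}
FOLLOW(<E>) = {s}
Cell M[<E>, s] receives both <E> → <E> and <E> → epsilon — the grammar is not LL(1).

No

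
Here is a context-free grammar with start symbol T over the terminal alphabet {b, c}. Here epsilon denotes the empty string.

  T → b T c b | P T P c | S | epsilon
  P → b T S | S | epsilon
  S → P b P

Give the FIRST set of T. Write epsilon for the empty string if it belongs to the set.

FIRST(T): from T→b T c b we get {b}; from T→P T P c we get {b, c}; from T→S we get {b}; from T→epsilon we get {epsilon}. So FIRST(T) = {epsilon, b, c}.
FIRST(P): from P→b T S we get {b}; from P→S we get {b}; from P→epsilon we get {epsilon}. So FIRST(P) = {epsilon, b}.
FIRST(S): from S→P b P we get {b}. So FIRST(S) = {b}.

{epsilon, b, c}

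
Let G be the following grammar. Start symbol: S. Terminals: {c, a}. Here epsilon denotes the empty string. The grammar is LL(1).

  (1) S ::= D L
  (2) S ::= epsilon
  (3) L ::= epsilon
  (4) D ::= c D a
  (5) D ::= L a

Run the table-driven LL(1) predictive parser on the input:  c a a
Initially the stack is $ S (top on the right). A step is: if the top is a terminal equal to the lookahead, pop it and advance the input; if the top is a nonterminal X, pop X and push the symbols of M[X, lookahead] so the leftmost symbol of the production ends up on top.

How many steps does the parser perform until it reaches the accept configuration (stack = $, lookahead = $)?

step 1: stack=$ S  input=c a a $  — expand S ::= D L
step 2: stack=$ L D  input=c a a $  — expand D ::= c D a
step 3: stack=$ L a D c  input=c a a $  — match c
step 4: stack=$ L a D  input=a a $  — expand D ::= L a
step 5: stack=$ L a a L  input=a a $  — expand L ::= epsilon
step 6: stack=$ L a a  input=a a $  — match a
step 7: stack=$ L a  input=a $  — match a
step 8: stack=$ L  input=$  — expand L ::= epsilon
Accept reached after 8 steps.

8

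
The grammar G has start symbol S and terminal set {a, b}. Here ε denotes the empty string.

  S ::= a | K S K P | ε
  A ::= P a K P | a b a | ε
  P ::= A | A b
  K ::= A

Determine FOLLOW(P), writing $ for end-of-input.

{$, a, b}

FIRST(S): from S::=a we get {a}; from S::=K S K P we get {ε, a, b}; from S::=ε we get {ε}. So FIRST(S) = {ε, a, b}.
FIRST(A): from A::=P a K P we get {a, b}; from A::=a b a we get {a}; from A::=ε we get {ε}. So FIRST(A) = {ε, a, b}.
FIRST(P): from P::=A we get {ε, a, b}; from P::=A b we get {a, b}. So FIRST(P) = {ε, a, b}.
FIRST(K): from K::=A we get {ε, a, b}. So FIRST(K) = {ε, a, b}.
FOLLOW(S) includes $ since S is the start symbol.
FOLLOW(S): in S::=K S K P, S is followed by K P with FIRST {ε, a, b}; in S::=K S K P, the suffix after S is nullable (adds nothing new). Thus FOLLOW(S) = {$, a, b}.
FOLLOW(A): in P::=A, the suffix after A is empty, so FOLLOW(A) ⊇ FOLLOW(P) = {$, a, b}; in P::=A b, A is followed by b with FIRST {b}; in K::=A, the suffix after A is empty, so FOLLOW(A) ⊇ FOLLOW(K) = {$, a, b}. Thus FOLLOW(A) = {$, a, b}.
FOLLOW(P): in S::=K S K P, the suffix after P is empty, so FOLLOW(P) ⊇ FOLLOW(S) = {$, a, b}; in A::=P a K P (occurrence 1), P is followed by a K P with FIRST {a}; in A::=P a K P (occurrence 2), the suffix after P is empty, so FOLLOW(P) ⊇ FOLLOW(A) = {$, a, b}. Thus FOLLOW(P) = {$, a, b}.
FOLLOW(K): in S::=K S K P (occurrence 1), K is followed by S K P with FIRST {ε, a, b}; in S::=K S K P (occurrence 1), the suffix after K is nullable, so FOLLOW(K) ⊇ FOLLOW(S) = {$, a, b}; in S::=K S K P (occurrence 2), K is followed by P with FIRST {ε, a, b}; in S::=K S K P (occurrence 2), the suffix after K is nullable, so FOLLOW(K) ⊇ FOLLOW(S) = {$, a, b}; in A::=P a K P, K is followed by P with FIRST {ε, a, b}; in A::=P a K P, the suffix after K is nullable, so FOLLOW(K) ⊇ FOLLOW(A) = {$, a, b}. Thus FOLLOW(K) = {$, a, b}.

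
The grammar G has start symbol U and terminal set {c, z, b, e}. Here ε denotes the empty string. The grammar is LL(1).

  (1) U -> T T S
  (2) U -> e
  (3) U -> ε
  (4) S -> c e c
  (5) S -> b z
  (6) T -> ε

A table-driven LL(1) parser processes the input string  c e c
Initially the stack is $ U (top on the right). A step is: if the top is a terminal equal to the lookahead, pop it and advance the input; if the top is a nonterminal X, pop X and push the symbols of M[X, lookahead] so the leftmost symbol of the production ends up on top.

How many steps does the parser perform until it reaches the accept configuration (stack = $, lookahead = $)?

step 1: stack=$ U  input=c e c $  — expand U -> T T S
step 2: stack=$ S T T  input=c e c $  — expand T -> ε
step 3: stack=$ S T  input=c e c $  — expand T -> ε
step 4: stack=$ S  input=c e c $  — expand S -> c e c
step 5: stack=$ c e c  input=c e c $  — match c
step 6: stack=$ c e  input=e c $  — match e
step 7: stack=$ c  input=c $  — match c
Accept reached after 7 steps.

7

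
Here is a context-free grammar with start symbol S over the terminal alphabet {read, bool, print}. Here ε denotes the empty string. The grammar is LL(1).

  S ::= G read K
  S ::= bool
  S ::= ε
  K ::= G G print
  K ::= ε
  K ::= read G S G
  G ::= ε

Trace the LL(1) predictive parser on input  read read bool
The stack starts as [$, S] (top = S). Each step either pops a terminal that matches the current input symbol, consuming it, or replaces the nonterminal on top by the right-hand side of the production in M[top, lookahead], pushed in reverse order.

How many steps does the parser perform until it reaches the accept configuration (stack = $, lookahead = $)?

step 1: stack=$ S  input=read read bool $  — expand S ::= G read K
step 2: stack=$ K read G  input=read read bool $  — expand G ::= ε
step 3: stack=$ K read  input=read read bool $  — match read
step 4: stack=$ K  input=read bool $  — expand K ::= read G S G
step 5: stack=$ G S G read  input=read bool $  — match read
step 6: stack=$ G S G  input=bool $  — expand G ::= ε
step 7: stack=$ G S  input=bool $  — expand S ::= bool
step 8: stack=$ G bool  input=bool $  — match bool
step 9: stack=$ G  input=$  — expand G ::= ε
Accept reached after 9 steps.

9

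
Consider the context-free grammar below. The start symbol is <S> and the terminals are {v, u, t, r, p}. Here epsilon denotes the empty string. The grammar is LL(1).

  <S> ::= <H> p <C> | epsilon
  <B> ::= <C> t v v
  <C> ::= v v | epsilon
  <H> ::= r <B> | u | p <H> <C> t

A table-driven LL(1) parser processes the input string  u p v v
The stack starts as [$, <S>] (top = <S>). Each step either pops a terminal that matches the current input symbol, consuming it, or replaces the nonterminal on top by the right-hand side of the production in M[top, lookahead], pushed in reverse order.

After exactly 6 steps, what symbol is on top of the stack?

v

step 1: stack=$ <S>  input=u p v v $  — expand <S> ::= <H> p <C>
step 2: stack=$ <C> p <H>  input=u p v v $  — expand <H> ::= u
step 3: stack=$ <C> p u  input=u p v v $  — match u
step 4: stack=$ <C> p  input=p v v $  — match p
step 5: stack=$ <C>  input=v v $  — expand <C> ::= v v
step 6: stack=$ v v  input=v v $  — match v
Stack after step 6: $ v (top = v).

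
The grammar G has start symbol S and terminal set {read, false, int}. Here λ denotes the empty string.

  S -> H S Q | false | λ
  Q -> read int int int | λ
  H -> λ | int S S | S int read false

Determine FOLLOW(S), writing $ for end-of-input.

FIRST(Q) = {λ, read}
FIRST(S) = {λ, false, int, read}  (via H S Q)
FIRST(H) = {λ, false, int, read}  (via S int read false)
FOLLOW(S) includes $ since S is the start symbol.
FOLLOW(S): in S->H S Q, S is followed by Q with FIRST {λ, read}; in S->H S Q, the suffix after S is nullable (adds nothing new); in H->int S S (occurrence 1), S is followed by S with FIRST {λ, false, int, read}; in H->int S S (occurrence 1), the suffix after S is nullable, so FOLLOW(S) ⊇ FOLLOW(H) = {$, false, int, read}; in H->int S S (occurrence 2), the suffix after S is empty, so FOLLOW(S) ⊇ FOLLOW(H) = {$, false, int, read}; in H->S int read false, S is followed by int read false with FIRST {int}. Thus FOLLOW(S) = {$, false, int, read}.
FOLLOW(Q): in S->H S Q, the suffix after Q is empty, so FOLLOW(Q) ⊇ FOLLOW(S) = {$, false, int, read}. Thus FOLLOW(Q) = {$, false, int, read}.
FOLLOW(H): in S->H S Q, H is followed by S Q with FIRST {λ, false, int, read}; in S->H S Q, the suffix after H is nullable, so FOLLOW(H) ⊇ FOLLOW(S) = {$, false, int, read}. Thus FOLLOW(H) = {$, false, int, read}.

{$, false, int, read}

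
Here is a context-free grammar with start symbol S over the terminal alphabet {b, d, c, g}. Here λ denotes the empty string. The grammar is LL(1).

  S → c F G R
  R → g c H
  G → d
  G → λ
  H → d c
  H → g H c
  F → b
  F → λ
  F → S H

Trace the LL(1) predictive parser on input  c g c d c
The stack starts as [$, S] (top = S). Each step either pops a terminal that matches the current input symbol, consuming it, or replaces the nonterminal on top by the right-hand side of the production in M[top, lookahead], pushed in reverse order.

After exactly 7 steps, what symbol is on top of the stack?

     Stack      Input        Action
  1  $ S        c g c d c $  expand S → c F G R
  2  $ R G F c  c g c d c $  match c
  3  $ R G F    g c d c $    expand F → λ
  4  $ R G      g c d c $    expand G → λ
  5  $ R        g c d c $    expand R → g c H
  6  $ H c g    g c d c $    match g
  7  $ H c      c d c $      match c
Stack after step 7: $ H (top = H).

H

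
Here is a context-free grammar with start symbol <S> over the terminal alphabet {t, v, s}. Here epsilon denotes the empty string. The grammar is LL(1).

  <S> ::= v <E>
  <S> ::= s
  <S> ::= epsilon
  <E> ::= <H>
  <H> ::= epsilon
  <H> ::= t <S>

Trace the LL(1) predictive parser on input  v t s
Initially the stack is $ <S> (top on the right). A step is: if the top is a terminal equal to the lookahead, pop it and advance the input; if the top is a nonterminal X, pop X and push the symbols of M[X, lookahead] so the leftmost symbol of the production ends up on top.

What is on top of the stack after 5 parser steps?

step 1: stack=$ <S>  input=v t s $  — expand <S> ::= v <E>
step 2: stack=$ <E> v  input=v t s $  — match v
step 3: stack=$ <E>  input=t s $  — expand <E> ::= <H>
step 4: stack=$ <H>  input=t s $  — expand <H> ::= t <S>
step 5: stack=$ <S> t  input=t s $  — match t
Stack after step 5: $ <S> (top = <S>).

<S>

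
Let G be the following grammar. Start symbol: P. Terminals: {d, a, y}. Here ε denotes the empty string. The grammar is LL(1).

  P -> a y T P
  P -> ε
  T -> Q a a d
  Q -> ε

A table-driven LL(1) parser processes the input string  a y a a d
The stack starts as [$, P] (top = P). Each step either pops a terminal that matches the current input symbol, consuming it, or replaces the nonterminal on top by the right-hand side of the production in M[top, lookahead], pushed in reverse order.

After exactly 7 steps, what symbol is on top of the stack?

d

     Stack        Input        Action
  1  $ P          a y a a d $  expand P -> a y T P
  2  $ P T y a    a y a a d $  match a
  3  $ P T y      y a a d $    match y
  4  $ P T        a a d $      expand T -> Q a a d
  5  $ P d a a Q  a a d $      expand Q -> ε
  6  $ P d a a    a a d $      match a
  7  $ P d a      a d $        match a
Stack after step 7: $ P d (top = d).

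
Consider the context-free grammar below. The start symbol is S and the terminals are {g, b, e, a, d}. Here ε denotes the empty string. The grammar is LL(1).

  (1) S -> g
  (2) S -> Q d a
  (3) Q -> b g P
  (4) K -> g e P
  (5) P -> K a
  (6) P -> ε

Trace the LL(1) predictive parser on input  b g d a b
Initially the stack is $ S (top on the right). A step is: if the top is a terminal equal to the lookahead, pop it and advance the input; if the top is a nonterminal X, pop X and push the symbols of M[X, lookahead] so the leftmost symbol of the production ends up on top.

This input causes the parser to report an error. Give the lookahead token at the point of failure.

b

step 1: stack=$ S  input=b g d a b $  — expand S -> Q d a
step 2: stack=$ a d Q  input=b g d a b $  — expand Q -> b g P
step 3: stack=$ a d P g b  input=b g d a b $  — match b
step 4: stack=$ a d P g  input=g d a b $  — match g
step 5: stack=$ a d P  input=d a b $  — expand P -> ε
step 6: stack=$ a d  input=d a b $  — match d
step 7: stack=$ a  input=a b $  — match a
step 8: stack=$  input=b $  — error: stack empty but input remains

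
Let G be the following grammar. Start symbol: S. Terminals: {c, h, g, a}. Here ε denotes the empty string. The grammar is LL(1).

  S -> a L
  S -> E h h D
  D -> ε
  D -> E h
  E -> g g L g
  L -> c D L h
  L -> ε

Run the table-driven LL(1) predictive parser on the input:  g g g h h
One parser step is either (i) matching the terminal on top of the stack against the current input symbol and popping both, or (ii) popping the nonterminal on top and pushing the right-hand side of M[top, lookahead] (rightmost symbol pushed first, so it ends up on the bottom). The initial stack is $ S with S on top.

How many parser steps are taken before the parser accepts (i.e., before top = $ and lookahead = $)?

9

     Stack            Input        Action
  1  $ S              g g g h h $  expand S -> E h h D
  2  $ D h h E        g g g h h $  expand E -> g g L g
  3  $ D h h g L g g  g g g h h $  match g
  4  $ D h h g L g    g g h h $    match g
  5  $ D h h g L      g h h $      expand L -> ε
  6  $ D h h g        g h h $      match g
  7  $ D h h          h h $        match h
  8  $ D h            h $          match h
  9  $ D              $            expand D -> ε
Accept reached after 9 steps.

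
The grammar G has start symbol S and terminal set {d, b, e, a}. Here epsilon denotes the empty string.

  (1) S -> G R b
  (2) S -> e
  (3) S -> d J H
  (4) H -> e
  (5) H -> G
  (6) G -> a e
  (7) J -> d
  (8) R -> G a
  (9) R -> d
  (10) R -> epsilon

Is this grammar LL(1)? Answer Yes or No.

FIRST(S) = {a, d, e}
FIRST(H) = {a, e}
FIRST(G) = {a}
FIRST(J) = {d}
FIRST(R) = {epsilon, a, d}
FOLLOW(S) = {$}
FOLLOW(H) = {$}
FOLLOW(G) = {$, a, b, d}
FOLLOW(J) = {a, e}
FOLLOW(R) = {b}
Each cell of M receives at most one production.

Yes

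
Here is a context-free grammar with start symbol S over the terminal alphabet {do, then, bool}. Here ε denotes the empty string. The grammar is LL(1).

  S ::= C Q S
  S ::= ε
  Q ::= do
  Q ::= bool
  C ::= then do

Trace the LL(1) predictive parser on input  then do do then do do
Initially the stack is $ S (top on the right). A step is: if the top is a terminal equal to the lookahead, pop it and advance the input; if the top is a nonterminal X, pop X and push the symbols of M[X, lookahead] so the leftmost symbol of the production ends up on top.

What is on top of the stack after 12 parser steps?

S

step 1: stack=$ S  input=then do do then do do $  — expand S ::= C Q S
step 2: stack=$ S Q C  input=then do do then do do $  — expand C ::= then do
step 3: stack=$ S Q do then  input=then do do then do do $  — match then
step 4: stack=$ S Q do  input=do do then do do $  — match do
step 5: stack=$ S Q  input=do then do do $  — expand Q ::= do
step 6: stack=$ S do  input=do then do do $  — match do
step 7: stack=$ S  input=then do do $  — expand S ::= C Q S
step 8: stack=$ S Q C  input=then do do $  — expand C ::= then do
step 9: stack=$ S Q do then  input=then do do $  — match then
step 10: stack=$ S Q do  input=do do $  — match do
step 11: stack=$ S Q  input=do $  — expand Q ::= do
step 12: stack=$ S do  input=do $  — match do
Stack after step 12: $ S (top = S).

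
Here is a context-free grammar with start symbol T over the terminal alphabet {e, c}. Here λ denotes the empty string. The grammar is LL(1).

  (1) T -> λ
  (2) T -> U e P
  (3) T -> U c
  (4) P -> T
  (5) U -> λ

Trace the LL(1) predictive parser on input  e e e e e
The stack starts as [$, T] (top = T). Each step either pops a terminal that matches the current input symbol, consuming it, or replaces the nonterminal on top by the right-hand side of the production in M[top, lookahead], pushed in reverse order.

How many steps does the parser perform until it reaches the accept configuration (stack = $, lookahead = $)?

      Stack    Input        Action
   1  $ T      e e e e e $  expand T -> U e P
   2  $ P e U  e e e e e $  expand U -> λ
   3  $ P e    e e e e e $  match e
   4  $ P      e e e e $    expand P -> T
   5  $ T      e e e e $    expand T -> U e P
   6  $ P e U  e e e e $    expand U -> λ
   7  $ P e    e e e e $    match e
   8  $ P      e e e $      expand P -> T
   9  $ T      e e e $      expand T -> U e P
  10  $ P e U  e e e $      expand U -> λ
  11  $ P e    e e e $      match e
  12  $ P      e e $        expand P -> T
  13  $ T      e e $        expand T -> U e P
  14  $ P e U  e e $        expand U -> λ
  15  $ P e    e e $        match e
  16  $ P      e $          expand P -> T
  17  $ T      e $          expand T -> U e P
  18  $ P e U  e $          expand U -> λ
  19  $ P e    e $          match e
  20  $ P      $            expand P -> T
  21  $ T      $            expand T -> λ
Accept reached after 21 steps.

21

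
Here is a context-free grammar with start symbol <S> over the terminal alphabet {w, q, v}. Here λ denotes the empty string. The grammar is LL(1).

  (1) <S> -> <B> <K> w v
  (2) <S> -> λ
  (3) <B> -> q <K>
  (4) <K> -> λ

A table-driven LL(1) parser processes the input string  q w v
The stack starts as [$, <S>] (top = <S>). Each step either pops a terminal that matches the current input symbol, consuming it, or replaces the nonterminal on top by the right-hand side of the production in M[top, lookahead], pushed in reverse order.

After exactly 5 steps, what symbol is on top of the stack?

     Stack            Input    Action
  1  $ <S>            q w v $  expand <S> -> <B> <K> w v
  2  $ v w <K> <B>    q w v $  expand <B> -> q <K>
  3  $ v w <K> <K> q  q w v $  match q
  4  $ v w <K> <K>    w v $    expand <K> -> λ
  5  $ v w <K>        w v $    expand <K> -> λ
Stack after step 5: $ v w (top = w).

w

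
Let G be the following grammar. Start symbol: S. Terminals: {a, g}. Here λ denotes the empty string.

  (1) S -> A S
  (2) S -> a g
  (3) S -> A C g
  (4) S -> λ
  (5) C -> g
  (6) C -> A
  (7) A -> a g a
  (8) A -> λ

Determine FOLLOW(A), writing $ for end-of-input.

{$, a, g}

FIRST(A) = {λ, a}
FIRST(C) = {λ, a, g}  (via A)
FIRST(S) = {λ, a, g}  (via A S, A C g)
FOLLOW(S) includes $ since S is the start symbol.
FOLLOW(S): in S->A S, the suffix after S is empty (adds nothing new). Thus FOLLOW(S) = {$}.
FOLLOW(C): in S->A C g, C is followed by g with FIRST {g}. Thus FOLLOW(C) = {g}.
FOLLOW(A): in S->A S, A is followed by S with FIRST {λ, a, g}; in S->A S, the suffix after A is nullable, so FOLLOW(A) ⊇ FOLLOW(S) = {$}; in S->A C g, A is followed by C g with FIRST {a, g}; in C->A, the suffix after A is empty, so FOLLOW(A) ⊇ FOLLOW(C) = {g}. Thus FOLLOW(A) = {$, a, g}.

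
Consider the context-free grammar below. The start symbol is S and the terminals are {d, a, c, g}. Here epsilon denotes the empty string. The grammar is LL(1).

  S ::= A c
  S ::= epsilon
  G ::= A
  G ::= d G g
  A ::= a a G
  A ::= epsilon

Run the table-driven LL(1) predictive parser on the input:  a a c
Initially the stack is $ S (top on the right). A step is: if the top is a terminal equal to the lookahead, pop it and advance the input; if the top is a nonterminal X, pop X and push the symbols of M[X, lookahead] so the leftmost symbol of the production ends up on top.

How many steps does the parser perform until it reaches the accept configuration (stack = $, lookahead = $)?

7

     Stack      Input    Action
  1  $ S        a a c $  expand S ::= A c
  2  $ c A      a a c $  expand A ::= a a G
  3  $ c G a a  a a c $  match a
  4  $ c G a    a c $    match a
  5  $ c G      c $      expand G ::= A
  6  $ c A      c $      expand A ::= epsilon
  7  $ c        c $      match c
Accept reached after 7 steps.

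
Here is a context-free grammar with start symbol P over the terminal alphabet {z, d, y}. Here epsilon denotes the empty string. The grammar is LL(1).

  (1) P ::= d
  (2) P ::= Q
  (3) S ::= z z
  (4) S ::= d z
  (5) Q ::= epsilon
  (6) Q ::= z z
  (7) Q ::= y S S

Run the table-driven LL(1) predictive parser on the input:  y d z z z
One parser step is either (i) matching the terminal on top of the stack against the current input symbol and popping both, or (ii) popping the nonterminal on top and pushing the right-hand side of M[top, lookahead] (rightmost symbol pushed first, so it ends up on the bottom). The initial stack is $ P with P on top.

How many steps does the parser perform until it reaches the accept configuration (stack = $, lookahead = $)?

     Stack    Input        Action
  1  $ P      y d z z z $  expand P ::= Q
  2  $ Q      y d z z z $  expand Q ::= y S S
  3  $ S S y  y d z z z $  match y
  4  $ S S    d z z z $    expand S ::= d z
  5  $ S z d  d z z z $    match d
  6  $ S z    z z z $      match z
  7  $ S      z z $        expand S ::= z z
  8  $ z z    z z $        match z
  9  $ z      z $          match z
Accept reached after 9 steps.

9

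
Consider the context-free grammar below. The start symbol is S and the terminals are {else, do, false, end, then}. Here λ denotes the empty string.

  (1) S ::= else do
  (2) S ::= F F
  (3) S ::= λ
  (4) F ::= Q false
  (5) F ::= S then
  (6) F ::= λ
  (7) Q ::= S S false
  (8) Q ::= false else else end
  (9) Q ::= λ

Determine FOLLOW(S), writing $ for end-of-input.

FIRST(S) = {λ, else, false, then}  (via F F)
FIRST(Q) = {λ, else, false, then}  (via S S false)
FIRST(F) = {λ, else, false, then}  (via Q false, S then)
FOLLOW(S) includes $ since S is the start symbol.
FOLLOW(S): in F::=S then, S is followed by then with FIRST {then}; in Q::=S S false (occurrence 1), S is followed by S false with FIRST {else, false, then}; in Q::=S S false (occurrence 2), S is followed by false with FIRST {false}. Thus FOLLOW(S) = {$, else, false, then}.
FOLLOW(F): in S::=F F (occurrence 1), F is followed by F with FIRST {λ, else, false, then}; in S::=F F (occurrence 1), the suffix after F is nullable, so FOLLOW(F) ⊇ FOLLOW(S) = {$, else, false, then}; in S::=F F (occurrence 2), the suffix after F is empty, so FOLLOW(F) ⊇ FOLLOW(S) = {$, else, false, then}. Thus FOLLOW(F) = {$, else, false, then}.
FOLLOW(Q): in F::=Q false, Q is followed by false with FIRST {false}. Thus FOLLOW(Q) = {false}.

{$, else, false, then}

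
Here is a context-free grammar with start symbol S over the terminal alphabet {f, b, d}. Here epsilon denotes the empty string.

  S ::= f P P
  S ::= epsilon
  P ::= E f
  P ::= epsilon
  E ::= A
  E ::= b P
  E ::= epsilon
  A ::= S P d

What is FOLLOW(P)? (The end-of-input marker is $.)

FIRST(S): from S::=f P P we get {f}; from S::=epsilon we get {epsilon}. So FIRST(S) = {epsilon, f}.
FIRST(P): from P::=E f we get {b, d, f}; from P::=epsilon we get {epsilon}. So FIRST(P) = {epsilon, b, d, f}.
FIRST(A): from A::=S P d we get {b, d, f}. So FIRST(A) = {b, d, f}.
FIRST(E): from E::=A we get {b, d, f}; from E::=b P we get {b}; from E::=epsilon we get {epsilon}. So FIRST(E) = {epsilon, b, d, f}.
FOLLOW(S) includes $ since S is the start symbol.
FOLLOW(S): in A::=S P d, S is followed by P d with FIRST {b, d, f}. Thus FOLLOW(S) = {$, b, d, f}.
FOLLOW(E): in P::=E f, E is followed by f with FIRST {f}. Thus FOLLOW(E) = {f}.
FOLLOW(P): in S::=f P P (occurrence 1), P is followed by P with FIRST {epsilon, b, d, f}; in S::=f P P (occurrence 1), the suffix after P is nullable, so FOLLOW(P) ⊇ FOLLOW(S) = {$, b, d, f}; in S::=f P P (occurrence 2), the suffix after P is empty, so FOLLOW(P) ⊇ FOLLOW(S) = {$, b, d, f}; in E::=b P, the suffix after P is empty, so FOLLOW(P) ⊇ FOLLOW(E) = {f}; in A::=S P d, P is followed by d with FIRST {d}. Thus FOLLOW(P) = {$, b, d, f}.
FOLLOW(A): in E::=A, the suffix after A is empty, so FOLLOW(A) ⊇ FOLLOW(E) = {f}. Thus FOLLOW(A) = {f}.

{$, b, d, f}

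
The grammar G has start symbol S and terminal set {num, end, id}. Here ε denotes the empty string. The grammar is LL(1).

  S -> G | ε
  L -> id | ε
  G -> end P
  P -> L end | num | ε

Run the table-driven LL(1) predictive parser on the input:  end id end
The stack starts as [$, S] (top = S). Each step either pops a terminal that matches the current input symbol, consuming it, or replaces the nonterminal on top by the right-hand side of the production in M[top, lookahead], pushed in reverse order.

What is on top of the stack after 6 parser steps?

end

     Stack     Input         Action
  1  $ S       end id end $  expand S -> G
  2  $ G       end id end $  expand G -> end P
  3  $ P end   end id end $  match end
  4  $ P       id end $      expand P -> L end
  5  $ end L   id end $      expand L -> id
  6  $ end id  id end $      match id
Stack after step 6: $ end (top = end).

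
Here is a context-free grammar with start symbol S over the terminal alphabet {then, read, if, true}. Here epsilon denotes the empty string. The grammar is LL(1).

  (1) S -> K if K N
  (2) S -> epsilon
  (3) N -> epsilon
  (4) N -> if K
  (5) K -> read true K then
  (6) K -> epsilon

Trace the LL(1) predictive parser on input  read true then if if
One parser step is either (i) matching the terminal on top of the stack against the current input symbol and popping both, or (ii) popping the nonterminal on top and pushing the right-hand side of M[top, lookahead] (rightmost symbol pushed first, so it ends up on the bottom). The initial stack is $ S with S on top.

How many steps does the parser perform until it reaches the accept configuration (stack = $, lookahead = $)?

11

step 1: stack=$ S  input=read true then if if $  — expand S -> K if K N
step 2: stack=$ N K if K  input=read true then if if $  — expand K -> read true K then
step 3: stack=$ N K if then K true read  input=read true then if if $  — match read
step 4: stack=$ N K if then K true  input=true then if if $  — match true
step 5: stack=$ N K if then K  input=then if if $  — expand K -> epsilon
step 6: stack=$ N K if then  input=then if if $  — match then
step 7: stack=$ N K if  input=if if $  — match if
step 8: stack=$ N K  input=if $  — expand K -> epsilon
step 9: stack=$ N  input=if $  — expand N -> if K
step 10: stack=$ K if  input=if $  — match if
step 11: stack=$ K  input=$  — expand K -> epsilon
Accept reached after 11 steps.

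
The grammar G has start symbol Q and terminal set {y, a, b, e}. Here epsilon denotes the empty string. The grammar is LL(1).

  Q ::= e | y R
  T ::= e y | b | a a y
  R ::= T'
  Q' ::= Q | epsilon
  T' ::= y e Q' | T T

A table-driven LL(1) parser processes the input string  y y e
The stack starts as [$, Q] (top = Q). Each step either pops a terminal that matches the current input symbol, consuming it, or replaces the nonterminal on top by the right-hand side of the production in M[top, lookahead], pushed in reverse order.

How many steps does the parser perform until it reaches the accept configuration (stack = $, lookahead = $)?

7

     Stack     Input    Action
  1  $ Q       y y e $  expand Q ::= y R
  2  $ R y     y y e $  match y
  3  $ R       y e $    expand R ::= T'
  4  $ T'      y e $    expand T' ::= y e Q'
  5  $ Q' e y  y e $    match y
  6  $ Q' e    e $      match e
  7  $ Q'      $        expand Q' ::= epsilon
Accept reached after 7 steps.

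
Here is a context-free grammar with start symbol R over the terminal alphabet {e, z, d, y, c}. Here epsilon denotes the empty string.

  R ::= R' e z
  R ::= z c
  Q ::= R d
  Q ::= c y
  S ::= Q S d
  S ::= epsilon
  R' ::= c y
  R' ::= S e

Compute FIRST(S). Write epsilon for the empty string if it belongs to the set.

{epsilon, c, e, z}

FIRST(R) = {c, e, z}  (via R' e z)
FIRST(Q) = {c, e, z}  (via R d)
FIRST(S) = {epsilon, c, e, z}  (via Q S d)
FIRST(R') = {c, e, z}  (via S e)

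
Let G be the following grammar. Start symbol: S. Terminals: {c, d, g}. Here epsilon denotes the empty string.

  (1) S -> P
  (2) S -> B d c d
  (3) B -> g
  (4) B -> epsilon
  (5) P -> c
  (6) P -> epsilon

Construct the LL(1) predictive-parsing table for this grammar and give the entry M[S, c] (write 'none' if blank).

S -> P

FIRST(B) = {epsilon, g}
FIRST(P) = {epsilon, c}
FIRST(S) = {epsilon, c, d, g}  (via P, B d c d)
FOLLOW(S) includes $ since S is the start symbol.
FOLLOW(S): S appears on no right-hand side. Thus FOLLOW(S) = {$}.
For S -> P: FIRST(P) = {epsilon, c}, so it goes in M[S, t] for t ∈ {c}; since epsilon ∈ FIRST, also for every t ∈ FOLLOW(S) = {$}.
For S -> B d c d: FIRST(B d c d) = {d, g}, so it goes in M[S, t] for t ∈ {d, g}.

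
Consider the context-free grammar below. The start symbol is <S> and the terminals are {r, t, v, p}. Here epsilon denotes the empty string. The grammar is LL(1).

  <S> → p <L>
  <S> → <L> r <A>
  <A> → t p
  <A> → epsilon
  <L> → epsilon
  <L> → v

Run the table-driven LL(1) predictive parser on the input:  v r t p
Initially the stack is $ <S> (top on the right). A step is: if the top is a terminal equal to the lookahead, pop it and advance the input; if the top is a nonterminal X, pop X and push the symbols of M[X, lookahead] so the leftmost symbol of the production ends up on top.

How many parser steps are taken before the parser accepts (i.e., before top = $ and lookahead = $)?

7

step 1: stack=$ <S>  input=v r t p $  — expand <S> → <L> r <A>
step 2: stack=$ <A> r <L>  input=v r t p $  — expand <L> → v
step 3: stack=$ <A> r v  input=v r t p $  — match v
step 4: stack=$ <A> r  input=r t p $  — match r
step 5: stack=$ <A>  input=t p $  — expand <A> → t p
step 6: stack=$ p t  input=t p $  — match t
step 7: stack=$ p  input=p $  — match p
Accept reached after 7 steps.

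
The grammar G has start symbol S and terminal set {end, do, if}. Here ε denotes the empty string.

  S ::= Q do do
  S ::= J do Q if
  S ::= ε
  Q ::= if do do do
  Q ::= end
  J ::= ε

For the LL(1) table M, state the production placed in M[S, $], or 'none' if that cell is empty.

S ::= ε

FIRST(Q) = {end, if}
FIRST(J) = {ε}
FIRST(S) = {ε, do, end, if}  (via Q do do, J do Q if)
FOLLOW(S) includes $ since S is the start symbol.
FOLLOW(S): S appears on no right-hand side. Thus FOLLOW(S) = {$}.
For S ::= Q do do: FIRST(Q do do) = {end, if}, so it goes in M[S, t] for t ∈ {end, if}.
For S ::= J do Q if: FIRST(J do Q if) = {do}, so it goes in M[S, t] for t ∈ {do}.
For S ::= ε: FIRST(ε) = {ε}, so it goes in M[S, t] for t ∈ {}; since ε ∈ FIRST, also for every t ∈ FOLLOW(S) = {$}.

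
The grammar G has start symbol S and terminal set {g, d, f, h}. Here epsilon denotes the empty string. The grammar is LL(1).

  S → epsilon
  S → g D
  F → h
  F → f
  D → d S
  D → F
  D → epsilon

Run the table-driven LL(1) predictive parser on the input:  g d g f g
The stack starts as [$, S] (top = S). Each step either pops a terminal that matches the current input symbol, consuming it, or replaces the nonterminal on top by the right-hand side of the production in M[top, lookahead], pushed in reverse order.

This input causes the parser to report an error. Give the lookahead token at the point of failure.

g

step 1: stack=$ S  input=g d g f g $  — expand S → g D
step 2: stack=$ D g  input=g d g f g $  — match g
step 3: stack=$ D  input=d g f g $  — expand D → d S
step 4: stack=$ S d  input=d g f g $  — match d
step 5: stack=$ S  input=g f g $  — expand S → g D
step 6: stack=$ D g  input=g f g $  — match g
step 7: stack=$ D  input=f g $  — expand D → F
step 8: stack=$ F  input=f g $  — expand F → f
step 9: stack=$ f  input=f g $  — match f
step 10: stack=$  input=g $  — error: stack empty but input remains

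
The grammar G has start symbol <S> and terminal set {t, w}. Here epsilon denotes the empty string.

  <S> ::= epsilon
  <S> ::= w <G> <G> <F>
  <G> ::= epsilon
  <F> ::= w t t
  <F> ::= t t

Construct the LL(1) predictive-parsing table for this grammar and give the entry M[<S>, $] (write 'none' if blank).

<S> ::= epsilon

FIRST(<S>): from <S>::=epsilon we get {epsilon}; from <S>::=w <G> <G> <F> we get {w}. So FIRST(<S>) = {epsilon, w}.
FIRST(<G>): from <G>::=epsilon we get {epsilon}. So FIRST(<G>) = {epsilon}.
FIRST(<F>): from <F>::=w t t we get {w}; from <F>::=t t we get {t}. So FIRST(<F>) = {t, w}.
FOLLOW(<S>) includes $ since <S> is the start symbol.
FOLLOW(<S>): <S> appears on no right-hand side. Thus FOLLOW(<S>) = {$}.
For <S> ::= epsilon: FIRST(epsilon) = {epsilon}, so it goes in M[<S>, t] for t ∈ {}; since epsilon ∈ FIRST, also for every t ∈ FOLLOW(<S>) = {$}.
For <S> ::= w <G> <G> <F>: FIRST(w <G> <G> <F>) = {w}, so it goes in M[<S>, t] for t ∈ {w}.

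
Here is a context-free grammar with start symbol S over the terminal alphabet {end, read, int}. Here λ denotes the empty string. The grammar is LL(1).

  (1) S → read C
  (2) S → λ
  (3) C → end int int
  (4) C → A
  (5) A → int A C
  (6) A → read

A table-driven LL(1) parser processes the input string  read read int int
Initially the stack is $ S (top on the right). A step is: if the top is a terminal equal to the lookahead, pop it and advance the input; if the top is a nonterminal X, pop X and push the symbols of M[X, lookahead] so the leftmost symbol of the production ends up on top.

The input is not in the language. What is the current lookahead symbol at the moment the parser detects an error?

int

step 1: stack=$ S  input=read read int int $  — expand S → read C
step 2: stack=$ C read  input=read read int int $  — match read
step 3: stack=$ C  input=read int int $  — expand C → A
step 4: stack=$ A  input=read int int $  — expand A → read
step 5: stack=$ read  input=read int int $  — match read
step 6: stack=$  input=int int $  — error: stack empty but input remains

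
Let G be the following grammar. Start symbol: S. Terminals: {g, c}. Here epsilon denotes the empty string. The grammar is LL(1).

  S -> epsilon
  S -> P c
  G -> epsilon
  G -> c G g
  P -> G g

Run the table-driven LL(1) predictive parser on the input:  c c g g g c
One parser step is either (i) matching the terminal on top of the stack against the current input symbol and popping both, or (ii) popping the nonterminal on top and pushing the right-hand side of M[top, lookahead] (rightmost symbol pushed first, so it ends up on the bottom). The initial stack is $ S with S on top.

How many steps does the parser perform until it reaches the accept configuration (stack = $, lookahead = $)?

      Stack          Input          Action
   1  $ S            c c g g g c $  expand S -> P c
   2  $ c P          c c g g g c $  expand P -> G g
   3  $ c g G        c c g g g c $  expand G -> c G g
   4  $ c g g G c    c c g g g c $  match c
   5  $ c g g G      c g g g c $    expand G -> c G g
   6  $ c g g g G c  c g g g c $    match c
   7  $ c g g g G    g g g c $      expand G -> epsilon
   8  $ c g g g      g g g c $      match g
   9  $ c g g        g g c $        match g
  10  $ c g          g c $          match g
  11  $ c            c $            match c
Accept reached after 11 steps.

11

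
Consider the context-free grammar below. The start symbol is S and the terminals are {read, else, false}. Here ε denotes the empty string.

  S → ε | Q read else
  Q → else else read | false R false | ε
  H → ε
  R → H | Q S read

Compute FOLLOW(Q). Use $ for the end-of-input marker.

FIRST(Q) = {ε, else, false}
FIRST(H) = {ε}
FIRST(S) = {ε, else, false, read}  (via Q read else)
FIRST(R) = {ε, else, false, read}  (via H, Q S read)
FOLLOW(S) includes $ since S is the start symbol.
FOLLOW(S): in R→Q S read, S is followed by read with FIRST {read}. Thus FOLLOW(S) = {$, read}.
FOLLOW(Q): in S→Q read else, Q is followed by read else with FIRST {read}; in R→Q S read, Q is followed by S read with FIRST {else, false, read}. Thus FOLLOW(Q) = {else, false, read}.
FOLLOW(R): in Q→false R false, R is followed by false with FIRST {false}. Thus FOLLOW(R) = {false}.
FOLLOW(H): in R→H, the suffix after H is empty, so FOLLOW(H) ⊇ FOLLOW(R) = {false}. Thus FOLLOW(H) = {false}.

{else, false, read}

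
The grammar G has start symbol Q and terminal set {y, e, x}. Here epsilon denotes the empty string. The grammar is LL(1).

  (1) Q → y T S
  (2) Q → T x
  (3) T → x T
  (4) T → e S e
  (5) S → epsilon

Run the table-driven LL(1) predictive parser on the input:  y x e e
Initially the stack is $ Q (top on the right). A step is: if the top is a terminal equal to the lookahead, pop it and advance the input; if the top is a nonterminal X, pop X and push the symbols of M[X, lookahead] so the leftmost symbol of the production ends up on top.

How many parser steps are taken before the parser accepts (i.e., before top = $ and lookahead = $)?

9

step 1: stack=$ Q  input=y x e e $  — expand Q → y T S
step 2: stack=$ S T y  input=y x e e $  — match y
step 3: stack=$ S T  input=x e e $  — expand T → x T
step 4: stack=$ S T x  input=x e e $  — match x
step 5: stack=$ S T  input=e e $  — expand T → e S e
step 6: stack=$ S e S e  input=e e $  — match e
step 7: stack=$ S e S  input=e $  — expand S → epsilon
step 8: stack=$ S e  input=e $  — match e
step 9: stack=$ S  input=$  — expand S → epsilon
Accept reached after 9 steps.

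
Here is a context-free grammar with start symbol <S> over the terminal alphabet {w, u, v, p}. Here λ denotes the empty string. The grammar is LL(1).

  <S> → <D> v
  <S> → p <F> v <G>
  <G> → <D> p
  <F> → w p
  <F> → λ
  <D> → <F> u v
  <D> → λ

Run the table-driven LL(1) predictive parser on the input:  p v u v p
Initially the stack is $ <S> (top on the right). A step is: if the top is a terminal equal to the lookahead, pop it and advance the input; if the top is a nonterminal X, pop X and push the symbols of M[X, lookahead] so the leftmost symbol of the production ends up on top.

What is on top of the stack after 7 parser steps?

u

step 1: stack=$ <S>  input=p v u v p $  — expand <S> → p <F> v <G>
step 2: stack=$ <G> v <F> p  input=p v u v p $  — match p
step 3: stack=$ <G> v <F>  input=v u v p $  — expand <F> → λ
step 4: stack=$ <G> v  input=v u v p $  — match v
step 5: stack=$ <G>  input=u v p $  — expand <G> → <D> p
step 6: stack=$ p <D>  input=u v p $  — expand <D> → <F> u v
step 7: stack=$ p v u <F>  input=u v p $  — expand <F> → λ
Stack after step 7: $ p v u (top = u).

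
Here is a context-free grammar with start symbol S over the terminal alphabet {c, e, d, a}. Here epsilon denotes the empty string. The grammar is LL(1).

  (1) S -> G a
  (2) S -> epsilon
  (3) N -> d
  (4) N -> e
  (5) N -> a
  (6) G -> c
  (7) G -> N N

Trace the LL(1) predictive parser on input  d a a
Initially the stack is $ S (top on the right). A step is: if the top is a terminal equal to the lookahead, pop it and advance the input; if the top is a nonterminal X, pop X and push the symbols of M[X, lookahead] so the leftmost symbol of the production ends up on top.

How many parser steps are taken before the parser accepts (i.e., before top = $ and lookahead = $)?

7

step 1: stack=$ S  input=d a a $  — expand S -> G a
step 2: stack=$ a G  input=d a a $  — expand G -> N N
step 3: stack=$ a N N  input=d a a $  — expand N -> d
step 4: stack=$ a N d  input=d a a $  — match d
step 5: stack=$ a N  input=a a $  — expand N -> a
step 6: stack=$ a a  input=a a $  — match a
step 7: stack=$ a  input=a $  — match a
Accept reached after 7 steps.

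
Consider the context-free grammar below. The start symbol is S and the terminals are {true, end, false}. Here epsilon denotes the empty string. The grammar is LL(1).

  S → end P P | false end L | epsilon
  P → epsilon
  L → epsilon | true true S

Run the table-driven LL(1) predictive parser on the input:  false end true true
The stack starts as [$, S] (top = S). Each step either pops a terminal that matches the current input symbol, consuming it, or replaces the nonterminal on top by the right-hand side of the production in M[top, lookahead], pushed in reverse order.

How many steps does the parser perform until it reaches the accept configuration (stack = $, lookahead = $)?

7

     Stack          Input                  Action
  1  $ S            false end true true $  expand S → false end L
  2  $ L end false  false end true true $  match false
  3  $ L end        end true true $        match end
  4  $ L            true true $            expand L → true true S
  5  $ S true true  true true $            match true
  6  $ S true       true $                 match true
  7  $ S            $                      expand S → epsilon
Accept reached after 7 steps.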